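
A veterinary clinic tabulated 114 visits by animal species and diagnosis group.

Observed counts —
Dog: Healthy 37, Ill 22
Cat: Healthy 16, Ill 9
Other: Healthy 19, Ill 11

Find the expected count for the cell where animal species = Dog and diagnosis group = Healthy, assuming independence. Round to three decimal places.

Row total (Dog) = 59; column total (Healthy) = 72; grand total N = 114.
Expected count = (row total × column total) / N = 59 × 72 / 114 = 37.263.

37.263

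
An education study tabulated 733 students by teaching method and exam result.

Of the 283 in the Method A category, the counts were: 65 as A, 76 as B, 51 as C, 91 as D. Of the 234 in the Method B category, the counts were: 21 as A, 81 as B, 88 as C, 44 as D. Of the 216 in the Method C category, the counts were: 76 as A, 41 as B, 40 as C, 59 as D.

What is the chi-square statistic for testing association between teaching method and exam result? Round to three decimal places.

Row totals: 283, 234, 216. Column totals: 162, 198, 179, 194. Grand total N = 733.
Expected counts (row total × column total / N):
  Method A, A: 283×162/733 = 62.54570
  Method A, B: 283×198/733 = 76.44475
  Method A, C: 283×179/733 = 69.10914
  Method A, D: 283×194/733 = 74.90041
  Method B, A: 234×162/733 = 51.71623
  Method B, B: 234×198/733 = 63.20873
  Method B, C: 234×179/733 = 57.14325
  Method B, D: 234×194/733 = 61.93179
  Method C, A: 216×162/733 = 47.73806
  Method C, B: 216×198/733 = 58.34652
  Method C, C: 216×179/733 = 52.74761
  Method C, D: 216×194/733 = 57.16780
Contributions (O − E)²/E:
  (65 − 62.54570)²/62.54570 = 0.0963
  (76 − 76.44475)²/76.44475 = 0.0026
  (51 − 69.10914)²/69.10914 = 4.7453
  (91 − 74.90041)²/74.90041 = 3.4606
  (21 − 51.71623)²/51.71623 = 18.2435
  (81 − 63.20873)²/63.20873 = 5.0077
  (88 − 57.14325)²/57.14325 = 16.6623
  (44 − 61.93179)²/61.93179 = 5.1920
  (76 − 47.73806)²/47.73806 = 16.7317
  (41 − 58.34652)²/58.34652 = 5.1572
  (40 − 52.74761)²/52.74761 = 3.0807
  (59 − 57.16780)²/57.16780 = 0.0587
χ² = 0.0963 + 0.0026 + 4.7453 + 3.4606 + 18.2435 + 5.0077 + 16.6623 + 5.1920 + 16.7317 + 5.1572 + 3.0807 + 0.0587 = 78.439

78.439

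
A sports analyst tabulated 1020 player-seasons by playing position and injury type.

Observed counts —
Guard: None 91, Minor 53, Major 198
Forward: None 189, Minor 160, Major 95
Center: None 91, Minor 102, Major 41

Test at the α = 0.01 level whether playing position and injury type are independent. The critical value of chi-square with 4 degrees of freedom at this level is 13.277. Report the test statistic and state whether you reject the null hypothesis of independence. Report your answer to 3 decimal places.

Row totals: 342, 444, 234. Column totals: 371, 315, 334. Grand total N = 1020.
Expected counts (row total × column total / N):
  Guard, None: 342×371/1020 = 124.3941
  Guard, Minor: 342×315/1020 = 105.6176
  Guard, Major: 342×334/1020 = 111.9882
  Forward, None: 444×371/1020 = 161.4941
  Forward, Minor: 444×315/1020 = 137.1176
  Forward, Major: 444×334/1020 = 145.3882
  Center, None: 234×371/1020 = 85.1118
  Center, Minor: 234×315/1020 = 72.2647
  Center, Major: 234×334/1020 = 76.6235
Contributions (O − E)²/E:
  (91 − 124.3941)²/124.3941 = 8.9648
  (53 − 105.6176)²/105.6176 = 26.2135
  (198 − 111.9882)²/111.9882 = 66.0608
  (189 − 161.4941)²/161.4941 = 4.6848
  (160 − 137.1176)²/137.1176 = 3.8187
  (95 − 145.3882)²/145.3882 = 17.4634
  (91 − 85.1118)²/85.1118 = 0.4074
  (102 − 72.2647)²/72.2647 = 12.2354
  (41 − 76.6235)²/76.6235 = 16.5619
χ² = 8.9648 + 26.2135 + 66.0608 + 4.6848 + 3.8187 + 17.4634 + 0.4074 + 12.2354 + 16.5619 = 156.411
df = (3−1)(3−1) = 4. Since 156.411 > 13.277, reject the null hypothesis of independence at α = 0.01.

156.411; reject H₀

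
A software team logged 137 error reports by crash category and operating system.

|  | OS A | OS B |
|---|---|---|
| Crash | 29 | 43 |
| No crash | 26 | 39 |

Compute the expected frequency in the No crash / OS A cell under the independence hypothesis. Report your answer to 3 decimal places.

Row total (No crash) = 65; column total (OS A) = 55; grand total N = 137.
Expected count = (row total × column total) / N = 65 × 55 / 137 = 26.095.

26.095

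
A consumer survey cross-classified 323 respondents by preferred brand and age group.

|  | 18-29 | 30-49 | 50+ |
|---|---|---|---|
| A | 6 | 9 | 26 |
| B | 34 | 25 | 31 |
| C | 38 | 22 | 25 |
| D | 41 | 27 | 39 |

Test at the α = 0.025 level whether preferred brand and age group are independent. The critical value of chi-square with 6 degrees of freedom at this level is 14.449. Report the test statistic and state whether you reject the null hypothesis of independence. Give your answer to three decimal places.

16.476; reject H₀

Row totals: 41, 90, 85, 107. Column totals: 119, 83, 121. Grand total N = 323.
Expected counts (row total × column total / N):
  A, 18-29: 41×119/323 = 15.1053
  A, 30-49: 41×83/323 = 10.5356
  A, 50+: 41×121/323 = 15.3591
  B, 18-29: 90×119/323 = 33.1579
  B, 30-49: 90×83/323 = 23.1269
  B, 50+: 90×121/323 = 33.7152
  C, 18-29: 85×119/323 = 31.3158
  C, 30-49: 85×83/323 = 21.8421
  C, 50+: 85×121/323 = 31.8421
  D, 18-29: 107×119/323 = 39.4211
  D, 30-49: 107×83/323 = 27.4954
  D, 50+: 107×121/323 = 40.0836
Contributions (O − E)²/E:
  (6 − 15.1053)²/15.1053 = 5.4886
  (9 − 10.5356)²/10.5356 = 0.2238
  (26 − 15.3591)²/15.3591 = 7.3721
  (34 − 33.1579)²/33.1579 = 0.0214
  (25 − 23.1269)²/23.1269 = 0.1517
  (31 − 33.7152)²/33.7152 = 0.2187
  (38 − 31.3158)²/31.3158 = 1.4267
  (22 − 21.8421)²/21.8421 = 0.0011
  (25 − 31.8421)²/31.8421 = 1.4702
  (41 − 39.4211)²/39.4211 = 0.0632
  (27 − 27.4954)²/27.4954 = 0.0089
  (39 − 40.0836)²/40.0836 = 0.0293
χ² = 5.4886 + 0.2238 + 7.3721 + 0.0214 + 0.1517 + 0.2187 + 1.4267 + 0.0011 + 1.4702 + 0.0632 + 0.0089 + 0.0293 = 16.476
df = (4−1)(3−1) = 6. Since 16.476 > 14.449, reject the null hypothesis of independence at α = 0.025.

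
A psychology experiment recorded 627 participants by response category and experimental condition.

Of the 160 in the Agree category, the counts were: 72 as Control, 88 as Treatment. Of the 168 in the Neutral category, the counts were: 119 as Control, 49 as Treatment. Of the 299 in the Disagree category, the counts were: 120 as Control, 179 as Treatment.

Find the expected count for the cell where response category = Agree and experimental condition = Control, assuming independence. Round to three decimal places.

Row total (Agree) = 160; column total (Control) = 311; grand total N = 627.
Expected count = (row total × column total) / N = 160 × 311 / 627 = 79.362.

79.362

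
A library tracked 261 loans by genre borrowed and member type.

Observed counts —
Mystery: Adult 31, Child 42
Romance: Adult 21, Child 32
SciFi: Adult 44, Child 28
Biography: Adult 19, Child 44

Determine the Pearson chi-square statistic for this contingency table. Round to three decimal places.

13.931

Row totals: 73, 53, 72, 63. Column totals: 115, 146. Grand total N = 261.
Expected counts (row total × column total / N):
  Mystery, Adult: 73×115/261 = 32.1648
  Mystery, Child: 73×146/261 = 40.8352
  Romance, Adult: 53×115/261 = 23.3525
  Romance, Child: 53×146/261 = 29.6475
  SciFi, Adult: 72×115/261 = 31.7241
  SciFi, Child: 72×146/261 = 40.2759
  Biography, Adult: 63×115/261 = 27.7586
  Biography, Child: 63×146/261 = 35.2414
Contributions (O − E)²/E:
  (31 − 32.1648)²/32.1648 = 0.0422
  (42 − 40.8352)²/40.8352 = 0.0332
  (21 − 23.3525)²/23.3525 = 0.2370
  (32 − 29.6475)²/29.6475 = 0.1867
  (44 − 31.7241)²/31.7241 = 4.7503
  (28 − 40.2759)²/40.2759 = 3.7416
  (19 − 27.7586)²/27.7586 = 2.7636
  (44 − 35.2414)²/35.2414 = 2.1768
χ² = 0.0422 + 0.0332 + 0.2370 + 0.1867 + 4.7503 + 3.7416 + 2.7636 + 2.1768 = 13.931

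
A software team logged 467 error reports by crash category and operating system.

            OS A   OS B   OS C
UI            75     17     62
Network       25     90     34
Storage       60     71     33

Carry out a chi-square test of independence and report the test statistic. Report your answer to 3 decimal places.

Row totals: 154, 149, 164. Column totals: 160, 178, 129. Grand total N = 467.
Expected counts (row total × column total / N):
  UI, OS A: 154×160/467 = 52.762313
  UI, OS B: 154×178/467 = 58.698073
  UI, OS C: 154×129/467 = 42.539615
  Network, OS A: 149×160/467 = 51.049251
  Network, OS B: 149×178/467 = 56.792291
  Network, OS C: 149×129/467 = 41.158458
  Storage, OS A: 164×160/467 = 56.188437
  Storage, OS B: 164×178/467 = 62.509636
  Storage, OS C: 164×129/467 = 45.301927
Contributions (O − E)²/E:
  (75 − 52.762313)²/52.762313 = 9.3725
  (17 − 58.698073)²/58.698073 = 29.6216
  (62 − 42.539615)²/42.539615 = 8.9024
  (25 − 51.049251)²/51.049251 = 13.2923
  (90 − 56.792291)²/56.792291 = 19.4173
  (34 − 41.158458)²/41.158458 = 1.2450
  (60 − 56.188437)²/56.188437 = 0.2586
  (71 − 62.509636)²/62.509636 = 1.1532
  (33 − 45.301927)²/45.301927 = 3.3406
χ² = 9.3725 + 29.6216 + 8.9024 + 13.2923 + 19.4173 + 1.2450 + 0.2586 + 1.1532 + 3.3406 = 86.604

86.604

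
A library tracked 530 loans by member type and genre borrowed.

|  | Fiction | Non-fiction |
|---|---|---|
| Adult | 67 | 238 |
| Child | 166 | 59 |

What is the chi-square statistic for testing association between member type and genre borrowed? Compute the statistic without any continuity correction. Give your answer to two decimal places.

Row totals: 305, 225. Column totals: 233, 297. Grand total N = 530.
Expected counts (row total × column total / N):
  Adult, Fiction: 305×233/530 = 134.085
  Adult, Non-fiction: 305×297/530 = 170.915
  Child, Fiction: 225×233/530 = 98.915
  Child, Non-fiction: 225×297/530 = 126.085
Contributions (O − E)²/E:
  (67 − 134.085)²/134.085 = 33.5638
  (238 − 170.915)²/170.915 = 26.3312
  (166 − 98.915)²/98.915 = 45.4976
  (59 − 126.085)²/126.085 = 35.6934
χ² = 33.5638 + 26.3312 + 45.4976 + 35.6934 = 141.09

141.09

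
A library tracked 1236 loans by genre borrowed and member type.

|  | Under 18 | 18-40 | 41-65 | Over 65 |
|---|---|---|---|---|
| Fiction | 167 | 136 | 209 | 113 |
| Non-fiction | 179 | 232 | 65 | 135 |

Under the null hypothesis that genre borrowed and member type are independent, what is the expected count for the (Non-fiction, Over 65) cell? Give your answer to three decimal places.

122.595

Row total (Non-fiction) = 611; column total (Over 65) = 248; grand total N = 1236.
Expected count = (row total × column total) / N = 611 × 248 / 1236 = 122.595.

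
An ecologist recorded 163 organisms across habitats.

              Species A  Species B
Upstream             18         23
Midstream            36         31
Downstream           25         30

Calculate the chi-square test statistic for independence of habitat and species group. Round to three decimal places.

Row totals: 41, 67, 55. Column totals: 79, 84. Grand total N = 163.
Expected counts (row total × column total / N):
  Upstream, Species A: 41×79/163 = 19.8712
  Upstream, Species B: 41×84/163 = 21.1288
  Midstream, Species A: 67×79/163 = 32.4724
  Midstream, Species B: 67×84/163 = 34.5276
  Downstream, Species A: 55×79/163 = 26.6564
  Downstream, Species B: 55×84/163 = 28.3436
Contributions (O − E)²/E:
  (18 − 19.8712)²/19.8712 = 0.1762
  (23 − 21.1288)²/21.1288 = 0.1657
  (36 − 32.4724)²/32.4724 = 0.3832
  (31 − 34.5276)²/34.5276 = 0.3604
  (25 − 26.6564)²/26.6564 = 0.1029
  (30 − 28.3436)²/28.3436 = 0.0968
χ² = 0.1762 + 0.1657 + 0.3832 + 0.3604 + 0.1029 + 0.0968 = 1.285

1.285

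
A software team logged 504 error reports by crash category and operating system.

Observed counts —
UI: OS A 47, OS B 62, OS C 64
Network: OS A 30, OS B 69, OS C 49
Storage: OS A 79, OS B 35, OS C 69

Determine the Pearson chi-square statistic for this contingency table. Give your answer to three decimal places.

Row totals: 173, 148, 183. Column totals: 156, 166, 182. Grand total N = 504.
Expected counts (row total × column total / N):
  UI, OS A: 173×156/504 = 53.5476
  UI, OS B: 173×166/504 = 56.9802
  UI, OS C: 173×182/504 = 62.4722
  Network, OS A: 148×156/504 = 45.8095
  Network, OS B: 148×166/504 = 48.7460
  Network, OS C: 148×182/504 = 53.4444
  Storage, OS A: 183×156/504 = 56.6429
  Storage, OS B: 183×166/504 = 60.2738
  Storage, OS C: 183×182/504 = 66.0833
Contributions (O − E)²/E:
  (47 − 53.5476)²/53.5476 = 0.8006
  (62 − 56.9802)²/56.9802 = 0.4422
  (64 − 62.4722)²/62.4722 = 0.0374
  (30 − 45.8095)²/45.8095 = 5.4561
  (69 − 48.7460)²/48.7460 = 8.4156
  (49 − 53.4444)²/53.4444 = 0.3696
  (79 − 56.6429)²/56.6429 = 8.8244
  (35 − 60.2738)²/60.2738 = 10.5977
  (69 − 66.0833)²/66.0833 = 0.1287
χ² = 0.8006 + 0.4422 + 0.0374 + 5.4561 + 8.4156 + 0.3696 + 8.8244 + 10.5977 + 0.1287 = 35.072

35.072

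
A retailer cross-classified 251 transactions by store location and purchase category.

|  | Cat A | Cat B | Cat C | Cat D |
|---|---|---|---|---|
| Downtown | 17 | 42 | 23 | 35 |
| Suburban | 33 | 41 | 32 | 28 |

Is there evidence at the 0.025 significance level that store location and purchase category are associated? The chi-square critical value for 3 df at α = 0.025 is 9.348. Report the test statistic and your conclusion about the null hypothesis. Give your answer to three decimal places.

Row totals: 117, 134. Column totals: 50, 83, 55, 63. Grand total N = 251.
Expected counts (row total × column total / N):
  Downtown, Cat A: 117×50/251 = 23.3068
  Downtown, Cat B: 117×83/251 = 38.6892
  Downtown, Cat C: 117×55/251 = 25.6375
  Downtown, Cat D: 117×63/251 = 29.3665
  Suburban, Cat A: 134×50/251 = 26.6932
  Suburban, Cat B: 134×83/251 = 44.3108
  Suburban, Cat C: 134×55/251 = 29.3625
  Suburban, Cat D: 134×63/251 = 33.6335
Contributions (O − E)²/E:
  (17 − 23.3068)²/23.3068 = 1.7066
  (42 − 38.6892)²/38.6892 = 0.2833
  (23 − 25.6375)²/25.6375 = 0.2713
  (35 − 29.3665)²/29.3665 = 1.0807
  (33 − 26.6932)²/26.6932 = 1.4901
  (41 − 44.3108)²/44.3108 = 0.2474
  (32 − 29.3625)²/29.3625 = 0.2369
  (28 − 33.6335)²/33.6335 = 0.9436
χ² = 1.7066 + 0.2833 + 0.2713 + 1.0807 + 1.4901 + 0.2474 + 0.2369 + 0.9436 = 6.260
df = (2−1)(4−1) = 3. Since 6.260 < 9.348, fail to reject the null hypothesis of independence at α = 0.025.

6.260; fail to reject H₀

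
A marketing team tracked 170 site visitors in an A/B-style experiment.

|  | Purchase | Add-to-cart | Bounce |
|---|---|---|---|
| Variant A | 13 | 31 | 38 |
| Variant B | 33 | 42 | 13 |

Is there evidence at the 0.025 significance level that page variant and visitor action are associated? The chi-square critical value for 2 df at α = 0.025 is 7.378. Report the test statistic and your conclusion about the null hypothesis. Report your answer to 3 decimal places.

Row totals: 82, 88. Column totals: 46, 73, 51. Grand total N = 170.
Expected counts (row total × column total / N):
  Variant A, Purchase: 82×46/170 = 22.1882
  Variant A, Add-to-cart: 82×73/170 = 35.2118
  Variant A, Bounce: 82×51/170 = 24.6000
  Variant B, Purchase: 88×46/170 = 23.8118
  Variant B, Add-to-cart: 88×73/170 = 37.7882
  Variant B, Bounce: 88×51/170 = 26.4000
Contributions (O − E)²/E:
  (13 − 22.1882)²/22.1882 = 3.8049
  (31 − 35.2118)²/35.2118 = 0.5038
  (38 − 24.6000)²/24.6000 = 7.2992
  (33 − 23.8118)²/23.8118 = 3.5454
  (42 − 37.7882)²/37.7882 = 0.4694
  (13 − 26.4000)²/26.4000 = 6.8015
χ² = 3.8049 + 0.5038 + 7.2992 + 3.5454 + 0.4694 + 6.8015 = 22.424
df = (2−1)(3−1) = 2. Since 22.424 > 7.378, reject the null hypothesis of independence at α = 0.025.

22.424; reject H₀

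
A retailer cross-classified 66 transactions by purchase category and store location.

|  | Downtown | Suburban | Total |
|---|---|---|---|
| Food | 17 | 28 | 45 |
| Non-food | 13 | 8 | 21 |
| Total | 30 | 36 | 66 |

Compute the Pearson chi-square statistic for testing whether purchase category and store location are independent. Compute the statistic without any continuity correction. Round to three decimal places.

3.362

Grand total N = 66.
Expected counts (row total × column total / N):
  Food, Downtown: 45×30/66 = 20.4545
  Food, Suburban: 45×36/66 = 24.5455
  Non-food, Downtown: 21×30/66 = 9.5455
  Non-food, Suburban: 21×36/66 = 11.4545
Contributions (O − E)²/E:
  (17 − 20.4545)²/20.4545 = 0.5834
  (28 − 24.5455)²/24.5455 = 0.4862
  (13 − 9.5455)²/9.5455 = 1.2502
  (8 − 11.4545)²/11.4545 = 1.0418
χ² = 0.5834 + 0.4862 + 1.2502 + 1.0418 = 3.362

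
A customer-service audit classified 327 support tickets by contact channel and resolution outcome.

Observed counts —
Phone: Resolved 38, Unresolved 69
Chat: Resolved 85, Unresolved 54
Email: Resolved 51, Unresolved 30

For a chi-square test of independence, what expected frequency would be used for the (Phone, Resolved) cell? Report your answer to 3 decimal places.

56.936

Row total (Phone) = 107; column total (Resolved) = 174; grand total N = 327.
Expected count = (row total × column total) / N = 107 × 174 / 327 = 56.936.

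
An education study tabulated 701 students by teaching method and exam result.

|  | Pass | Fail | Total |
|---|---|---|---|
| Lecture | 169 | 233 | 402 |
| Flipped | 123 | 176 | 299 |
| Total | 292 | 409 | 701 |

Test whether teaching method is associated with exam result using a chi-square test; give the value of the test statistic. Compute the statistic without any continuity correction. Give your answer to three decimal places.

Grand total N = 701.
Expected counts (row total × column total / N):
  Lecture, Pass: 402×292/701 = 167.4522
  Lecture, Fail: 402×409/701 = 234.5478
  Flipped, Pass: 299×292/701 = 124.5478
  Flipped, Fail: 299×409/701 = 174.4522
Contributions (O − E)²/E:
  (169 − 167.4522)²/167.4522 = 0.0143
  (233 − 234.5478)²/234.5478 = 0.0102
  (123 − 124.5478)²/124.5478 = 0.0192
  (176 − 174.4522)²/174.4522 = 0.0137
χ² = 0.0143 + 0.0102 + 0.0192 + 0.0137 = 0.057

0.057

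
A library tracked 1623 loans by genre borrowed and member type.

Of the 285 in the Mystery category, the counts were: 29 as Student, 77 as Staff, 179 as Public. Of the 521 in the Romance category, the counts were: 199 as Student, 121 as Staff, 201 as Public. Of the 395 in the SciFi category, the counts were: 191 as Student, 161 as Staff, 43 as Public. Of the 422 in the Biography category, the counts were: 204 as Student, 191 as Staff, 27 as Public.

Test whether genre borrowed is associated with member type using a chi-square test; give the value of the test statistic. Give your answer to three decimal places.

Row totals: 285, 521, 395, 422. Column totals: 623, 550, 450. Grand total N = 1623.
Expected counts (row total × column total / N):
  Mystery, Student: 285×623/1623 = 109.3993
  Mystery, Staff: 285×550/1623 = 96.5804
  Mystery, Public: 285×450/1623 = 79.0203
  Romance, Student: 521×623/1623 = 199.9895
  Romance, Staff: 521×550/1623 = 176.5558
  Romance, Public: 521×450/1623 = 144.4547
  SciFi, Student: 395×623/1623 = 151.6235
  SciFi, Staff: 395×550/1623 = 133.8571
  SciFi, Public: 395×450/1623 = 109.5194
  Biography, Student: 422×623/1623 = 161.9877
  Biography, Staff: 422×550/1623 = 143.0068
  Biography, Public: 422×450/1623 = 117.0055
Contributions (O − E)²/E:
  (29 − 109.3993)²/109.3993 = 59.0867
  (77 − 96.5804)²/96.5804 = 3.9697
  (179 − 79.0203)²/79.0203 = 126.4984
  (199 − 199.9895)²/199.9895 = 0.0049
  (121 − 176.5558)²/176.5558 = 17.4814
  (201 − 144.4547)²/144.4547 = 22.1341
  (191 − 151.6235)²/151.6235 = 10.2260
  (161 − 133.8571)²/133.8571 = 5.5039
  (43 − 109.5194)²/109.5194 = 40.4023
  (204 − 161.9877)²/161.9877 = 10.8961
  (191 − 143.0068)²/143.0068 = 16.1066
  (27 − 117.0055)²/117.0055 = 69.2360
χ² = 59.0867 + 3.9697 + 126.4984 + 0.0049 + 17.4814 + 22.1341 + 10.2260 + 5.5039 + 40.4023 + 10.8961 + 16.1066 + 69.2360 = 381.546

381.546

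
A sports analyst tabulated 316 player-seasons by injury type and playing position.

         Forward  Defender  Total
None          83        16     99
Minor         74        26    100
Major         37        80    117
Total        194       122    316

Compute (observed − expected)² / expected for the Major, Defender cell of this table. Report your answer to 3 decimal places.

Row total (Major) = 117; column total (Defender) = 122; N = 316.
Expected count E = 117 × 122 / 316 = 45.1709.
Contribution = (O − E)²/E = (80 − 45.1709)² / 45.1709 = 26.855.

26.855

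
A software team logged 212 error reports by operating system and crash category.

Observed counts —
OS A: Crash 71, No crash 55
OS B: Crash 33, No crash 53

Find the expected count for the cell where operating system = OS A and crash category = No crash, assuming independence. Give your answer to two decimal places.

64.19

Row total (OS A) = 126; column total (No crash) = 108; grand total N = 212.
Expected count = (row total × column total) / N = 126 × 108 / 212 = 64.19.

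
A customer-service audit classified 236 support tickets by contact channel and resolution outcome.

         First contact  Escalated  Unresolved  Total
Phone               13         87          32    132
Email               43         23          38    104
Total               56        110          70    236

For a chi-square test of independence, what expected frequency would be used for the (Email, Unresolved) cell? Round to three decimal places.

30.847

Row total (Email) = 104; column total (Unresolved) = 70; grand total N = 236.
Expected count = (row total × column total) / N = 104 × 70 / 236 = 30.847.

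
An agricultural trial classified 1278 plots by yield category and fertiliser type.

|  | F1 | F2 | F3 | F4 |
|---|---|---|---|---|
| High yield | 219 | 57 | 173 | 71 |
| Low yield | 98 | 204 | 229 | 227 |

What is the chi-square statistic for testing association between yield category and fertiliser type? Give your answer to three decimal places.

Row totals: 520, 758. Column totals: 317, 261, 402, 298. Grand total N = 1278.
Expected counts (row total × column total / N):
  High yield, F1: 520×317/1278 = 128.9828
  High yield, F2: 520×261/1278 = 106.1972
  High yield, F3: 520×402/1278 = 163.5681
  High yield, F4: 520×298/1278 = 121.2520
  Low yield, F1: 758×317/1278 = 188.0172
  Low yield, F2: 758×261/1278 = 154.8028
  Low yield, F3: 758×402/1278 = 238.4319
  Low yield, F4: 758×298/1278 = 176.7480
Contributions (O − E)²/E:
  (219 − 128.9828)²/128.9828 = 62.8231
  (57 − 106.1972)²/106.1972 = 22.7912
  (173 − 163.5681)²/163.5681 = 0.5439
  (71 − 121.2520)²/121.2520 = 20.8266
  (98 − 188.0172)²/188.0172 = 43.0976
  (204 − 154.8028)²/154.8028 = 15.6351
  (229 − 238.4319)²/238.4319 = 0.3731
  (227 − 176.7480)²/176.7480 = 14.2874
χ² = 62.8231 + 22.7912 + 0.5439 + 20.8266 + 43.0976 + 15.6351 + 0.3731 + 14.2874 = 180.378

180.378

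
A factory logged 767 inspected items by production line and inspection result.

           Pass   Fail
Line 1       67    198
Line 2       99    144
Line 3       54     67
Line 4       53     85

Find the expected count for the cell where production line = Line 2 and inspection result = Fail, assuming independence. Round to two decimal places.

156.51

Row total (Line 2) = 243; column total (Fail) = 494; grand total N = 767.
Expected count = (row total × column total) / N = 243 × 494 / 767 = 156.51.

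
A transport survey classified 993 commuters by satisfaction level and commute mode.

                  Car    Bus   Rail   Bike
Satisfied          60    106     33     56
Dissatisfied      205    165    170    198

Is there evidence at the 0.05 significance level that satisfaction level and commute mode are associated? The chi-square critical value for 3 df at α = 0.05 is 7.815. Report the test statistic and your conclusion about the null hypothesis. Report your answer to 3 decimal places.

Row totals: 255, 738. Column totals: 265, 271, 203, 254. Grand total N = 993.
Expected counts (row total × column total / N):
  Satisfied, Car: 255×265/993 = 68.0514
  Satisfied, Bus: 255×271/993 = 69.5921
  Satisfied, Rail: 255×203/993 = 52.1299
  Satisfied, Bike: 255×254/993 = 65.2266
  Dissatisfied, Car: 738×265/993 = 196.9486
  Dissatisfied, Bus: 738×271/993 = 201.4079
  Dissatisfied, Rail: 738×203/993 = 150.8701
  Dissatisfied, Bike: 738×254/993 = 188.7734
Contributions (O − E)²/E:
  (60 − 68.0514)²/68.0514 = 0.9526
  (106 − 69.5921)²/69.5921 = 19.0472
  (33 − 52.1299)²/52.1299 = 7.0200
  (56 − 65.2266)²/65.2266 = 1.3051
  (205 − 196.9486)²/196.9486 = 0.3291
  (165 − 201.4079)²/201.4079 = 6.5813
  (170 − 150.8701)²/150.8701 = 2.4256
  (198 − 188.7734)²/188.7734 = 0.4510
χ² = 0.9526 + 19.0472 + 7.0200 + 1.3051 + 0.3291 + 6.5813 + 2.4256 + 0.4510 = 38.112
df = (2−1)(4−1) = 3. Since 38.112 > 7.815, reject the null hypothesis of independence at α = 0.05.

38.112; reject H₀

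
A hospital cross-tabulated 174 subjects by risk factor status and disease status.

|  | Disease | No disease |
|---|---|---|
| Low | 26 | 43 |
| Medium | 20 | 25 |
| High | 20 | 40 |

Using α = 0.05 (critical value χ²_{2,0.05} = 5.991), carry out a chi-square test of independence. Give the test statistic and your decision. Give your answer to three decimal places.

Row totals: 69, 45, 60. Column totals: 66, 108. Grand total N = 174.
Expected counts (row total × column total / N):
  Low, Disease: 69×66/174 = 26.1724
  Low, No disease: 69×108/174 = 42.8276
  Medium, Disease: 45×66/174 = 17.0690
  Medium, No disease: 45×108/174 = 27.9310
  High, Disease: 60×66/174 = 22.7586
  High, No disease: 60×108/174 = 37.2414
Contributions (O − E)²/E:
  (26 − 26.1724)²/26.1724 = 0.0011
  (43 − 42.8276)²/42.8276 = 0.0007
  (20 − 17.0690)²/17.0690 = 0.5033
  (25 − 27.9310)²/27.9310 = 0.3076
  (20 − 22.7586)²/22.7586 = 0.3344
  (40 − 37.2414)²/37.2414 = 0.2043
χ² = 0.0011 + 0.0007 + 0.5033 + 0.3076 + 0.3344 + 0.2043 = 1.351
df = (3−1)(2−1) = 2. Since 1.351 < 5.991, fail to reject the null hypothesis of independence at α = 0.05.

1.351; fail to reject H₀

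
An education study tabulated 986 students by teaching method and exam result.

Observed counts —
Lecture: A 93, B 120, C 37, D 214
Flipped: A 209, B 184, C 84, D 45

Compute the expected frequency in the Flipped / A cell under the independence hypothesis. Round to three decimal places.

159.882

Row total (Flipped) = 522; column total (A) = 302; grand total N = 986.
Expected count = (row total × column total) / N = 522 × 302 / 986 = 159.882.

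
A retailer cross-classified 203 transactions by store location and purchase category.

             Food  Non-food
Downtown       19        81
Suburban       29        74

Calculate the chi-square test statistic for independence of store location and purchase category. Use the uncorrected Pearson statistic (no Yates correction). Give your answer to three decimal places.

2.356

Row totals: 100, 103. Column totals: 48, 155. Grand total N = 203.
Expected counts (row total × column total / N):
  Downtown, Food: 100×48/203 = 23.6453
  Downtown, Non-food: 100×155/203 = 76.3547
  Suburban, Food: 103×48/203 = 24.3547
  Suburban, Non-food: 103×155/203 = 78.6453
Contributions (O − E)²/E:
  (19 − 23.6453)²/23.6453 = 0.9126
  (81 − 76.3547)²/76.3547 = 0.2826
  (29 − 24.3547)²/24.3547 = 0.8860
  (74 − 78.6453)²/78.6453 = 0.2744
χ² = 0.9126 + 0.2826 + 0.8860 + 0.2744 = 2.356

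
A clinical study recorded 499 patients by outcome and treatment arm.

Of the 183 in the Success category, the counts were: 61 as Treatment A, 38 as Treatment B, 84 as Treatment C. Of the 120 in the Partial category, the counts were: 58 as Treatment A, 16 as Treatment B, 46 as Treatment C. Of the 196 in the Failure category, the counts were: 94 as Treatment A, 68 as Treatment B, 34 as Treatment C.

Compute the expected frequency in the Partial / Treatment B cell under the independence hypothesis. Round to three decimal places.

Row total (Partial) = 120; column total (Treatment B) = 122; grand total N = 499.
Expected count = (row total × column total) / N = 120 × 122 / 499 = 29.339.

29.339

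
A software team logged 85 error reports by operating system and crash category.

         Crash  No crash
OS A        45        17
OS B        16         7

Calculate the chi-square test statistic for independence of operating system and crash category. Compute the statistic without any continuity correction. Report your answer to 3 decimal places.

0.075

Row totals: 62, 23. Column totals: 61, 24. Grand total N = 85.
Expected counts (row total × column total / N):
  OS A, Crash: 62×61/85 = 44.4941
  OS A, No crash: 62×24/85 = 17.5059
  OS B, Crash: 23×61/85 = 16.5059
  OS B, No crash: 23×24/85 = 6.4941
Contributions (O − E)²/E:
  (45 − 44.4941)²/44.4941 = 0.0058
  (17 − 17.5059)²/17.5059 = 0.0146
  (16 − 16.5059)²/16.5059 = 0.0155
  (7 − 6.4941)²/6.4941 = 0.0394
χ² = 0.0058 + 0.0146 + 0.0155 + 0.0394 = 0.075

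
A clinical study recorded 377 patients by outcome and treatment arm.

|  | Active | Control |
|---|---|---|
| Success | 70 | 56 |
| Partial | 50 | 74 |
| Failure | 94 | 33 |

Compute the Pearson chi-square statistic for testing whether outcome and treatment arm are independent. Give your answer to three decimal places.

Row totals: 126, 124, 127. Column totals: 214, 163. Grand total N = 377.
Expected counts (row total × column total / N):
  Success, Active: 126×214/377 = 71.5225
  Success, Control: 126×163/377 = 54.4775
  Partial, Active: 124×214/377 = 70.3873
  Partial, Control: 124×163/377 = 53.6127
  Failure, Active: 127×214/377 = 72.0902
  Failure, Control: 127×163/377 = 54.9098
Contributions (O − E)²/E:
  (70 − 71.5225)²/71.5225 = 0.0324
  (56 − 54.4775)²/54.4775 = 0.0425
  (50 − 70.3873)²/70.3873 = 5.9051
  (74 − 53.6127)²/53.6127 = 7.7527
  (94 − 72.0902)²/72.0902 = 6.6589
  (33 − 54.9098)²/54.9098 = 8.7423
χ² = 0.0324 + 0.0425 + 5.9051 + 7.7527 + 6.6589 + 8.7423 = 29.134

29.134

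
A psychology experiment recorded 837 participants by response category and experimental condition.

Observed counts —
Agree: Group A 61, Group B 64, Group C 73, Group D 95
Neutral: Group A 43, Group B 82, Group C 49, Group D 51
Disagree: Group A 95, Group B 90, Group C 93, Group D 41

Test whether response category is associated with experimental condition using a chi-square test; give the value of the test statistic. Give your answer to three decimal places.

Row totals: 293, 225, 319. Column totals: 199, 236, 215, 187. Grand total N = 837.
Expected counts (row total × column total / N):
  Agree, Group A: 293×199/837 = 69.6619
  Agree, Group B: 293×236/837 = 82.6141
  Agree, Group C: 293×215/837 = 75.2628
  Agree, Group D: 293×187/837 = 65.4612
  Neutral, Group A: 225×199/837 = 53.4946
  Neutral, Group B: 225×236/837 = 63.4409
  Neutral, Group C: 225×215/837 = 57.7957
  Neutral, Group D: 225×187/837 = 50.2688
  Disagree, Group A: 319×199/837 = 75.8435
  Disagree, Group B: 319×236/837 = 89.9450
  Disagree, Group C: 319×215/837 = 81.9415
  Disagree, Group D: 319×187/837 = 71.2700
Contributions (O − E)²/E:
  (61 − 69.6619)²/69.6619 = 1.0770
  (64 − 82.6141)²/82.6141 = 4.1940
  (73 − 75.2628)²/75.2628 = 0.0680
  (95 − 65.4612)²/65.4612 = 13.3291
  (43 − 53.4946)²/53.4946 = 2.0588
  (82 − 63.4409)²/63.4409 = 5.4293
  (49 − 57.7957)²/57.7957 = 1.3386
  (51 − 50.2688)²/50.2688 = 0.0106
  (95 − 75.8435)²/75.8435 = 4.8385
  (90 − 89.9450)²/89.9450 = 0.0000
  (93 − 81.9415)²/81.9415 = 1.4924
  (41 − 71.2700)²/71.2700 = 12.8564
χ² = 1.0770 + 4.1940 + 0.0680 + 13.3291 + 2.0588 + 5.4293 + 1.3386 + 0.0106 + 4.8385 + 0.0000 + 1.4924 + 12.8564 = 46.693

46.693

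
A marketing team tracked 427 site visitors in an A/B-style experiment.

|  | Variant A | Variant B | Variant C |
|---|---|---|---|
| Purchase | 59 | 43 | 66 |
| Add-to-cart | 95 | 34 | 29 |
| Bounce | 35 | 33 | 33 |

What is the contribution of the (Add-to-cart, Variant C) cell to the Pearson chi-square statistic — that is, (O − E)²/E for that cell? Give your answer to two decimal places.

Row total (Add-to-cart) = 158; column total (Variant C) = 128; N = 427.
Expected count E = 158 × 128 / 427 = 47.363.
Contribution = (O − E)²/E = (29 − 47.363)² / 47.363 = 7.12.

7.12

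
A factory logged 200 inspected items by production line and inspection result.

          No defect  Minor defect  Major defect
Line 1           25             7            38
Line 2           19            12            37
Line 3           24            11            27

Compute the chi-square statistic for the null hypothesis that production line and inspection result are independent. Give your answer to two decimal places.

Row totals: 70, 68, 62. Column totals: 68, 30, 102. Grand total N = 200.
Expected counts (row total × column total / N):
  Line 1, No defect: 70×68/200 = 23.800
  Line 1, Minor defect: 70×30/200 = 10.500
  Line 1, Major defect: 70×102/200 = 35.700
  Line 2, No defect: 68×68/200 = 23.120
  Line 2, Minor defect: 68×30/200 = 10.200
  Line 2, Major defect: 68×102/200 = 34.680
  Line 3, No defect: 62×68/200 = 21.080
  Line 3, Minor defect: 62×30/200 = 9.300
  Line 3, Major defect: 62×102/200 = 31.620
Contributions (O − E)²/E:
  (25 − 23.800)²/23.800 = 0.0605
  (7 − 10.500)²/10.500 = 1.1667
  (38 − 35.700)²/35.700 = 0.1482
  (19 − 23.120)²/23.120 = 0.7342
  (12 − 10.200)²/10.200 = 0.3176
  (37 − 34.680)²/34.680 = 0.1552
  (24 − 21.080)²/21.080 = 0.4045
  (11 − 9.300)²/9.300 = 0.3108
  (27 − 31.620)²/31.620 = 0.6750
χ² = 0.0605 + 1.1667 + 0.1482 + 0.7342 + 0.3176 + 0.1552 + 0.4045 + 0.3108 + 0.6750 = 3.97

3.97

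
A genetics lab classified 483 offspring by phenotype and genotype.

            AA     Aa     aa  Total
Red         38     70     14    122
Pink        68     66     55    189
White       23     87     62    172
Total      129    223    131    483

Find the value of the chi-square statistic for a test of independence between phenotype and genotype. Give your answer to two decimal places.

Grand total N = 483.
Expected counts (row total × column total / N):
  Red, AA: 122×129/483 = 32.584
  Red, Aa: 122×223/483 = 56.327
  Red, aa: 122×131/483 = 33.089
  Pink, AA: 189×129/483 = 50.478
  Pink, Aa: 189×223/483 = 87.261
  Pink, aa: 189×131/483 = 51.261
  White, AA: 172×129/483 = 45.938
  White, Aa: 172×223/483 = 79.412
  White, aa: 172×131/483 = 46.650
Contributions (O − E)²/E:
  (38 − 32.584)²/32.584 = 0.9002
  (70 − 56.327)²/56.327 = 3.3190
  (14 − 33.089)²/33.089 = 11.0124
  (68 − 50.478)²/50.478 = 6.0823
  (66 − 87.261)²/87.261 = 5.1802
  (55 − 51.261)²/51.261 = 0.2727
  (23 − 45.938)²/45.938 = 11.4535
  (87 − 79.412)²/79.412 = 0.7251
  (62 − 46.650)²/46.650 = 5.0509
χ² = 0.9002 + 3.3190 + 11.0124 + 6.0823 + 5.1802 + 0.2727 + 11.4535 + 0.7251 + 5.0509 = 44.00

44.00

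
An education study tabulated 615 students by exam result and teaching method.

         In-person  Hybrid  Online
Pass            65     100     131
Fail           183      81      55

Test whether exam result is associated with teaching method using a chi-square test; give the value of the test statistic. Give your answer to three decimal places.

88.457

Row totals: 296, 319. Column totals: 248, 181, 186. Grand total N = 615.
Expected counts (row total × column total / N):
  Pass, In-person: 296×248/615 = 119.3626
  Pass, Hybrid: 296×181/615 = 87.1154
  Pass, Online: 296×186/615 = 89.5220
  Fail, In-person: 319×248/615 = 128.6374
  Fail, Hybrid: 319×181/615 = 93.8846
  Fail, Online: 319×186/615 = 96.4780
Contributions (O − E)²/E:
  (65 − 119.3626)²/119.3626 = 24.7589
  (100 − 87.1154)²/87.1154 = 1.9057
  (131 − 89.5220)²/89.5220 = 19.2179
  (183 − 128.6374)²/128.6374 = 22.9738
  (81 − 93.8846)²/93.8846 = 1.7683
  (55 − 96.4780)²/96.4780 = 17.8323
χ² = 24.7589 + 1.9057 + 19.2179 + 22.9738 + 1.7683 + 17.8323 = 88.457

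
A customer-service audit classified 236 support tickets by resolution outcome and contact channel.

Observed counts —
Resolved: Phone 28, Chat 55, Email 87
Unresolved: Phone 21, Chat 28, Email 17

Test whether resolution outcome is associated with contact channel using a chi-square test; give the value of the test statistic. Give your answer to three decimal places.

13.735

Row totals: 170, 66. Column totals: 49, 83, 104. Grand total N = 236.
Expected counts (row total × column total / N):
  Resolved, Phone: 170×49/236 = 35.2966
  Resolved, Chat: 170×83/236 = 59.7881
  Resolved, Email: 170×104/236 = 74.9153
  Unresolved, Phone: 66×49/236 = 13.7034
  Unresolved, Chat: 66×83/236 = 23.2119
  Unresolved, Email: 66×104/236 = 29.0847
Contributions (O − E)²/E:
  (28 − 35.2966)²/35.2966 = 1.5084
  (55 − 59.7881)²/59.7881 = 0.3835
  (87 − 74.9153)²/74.9153 = 1.9494
  (21 − 13.7034)²/13.7034 = 3.8852
  (28 − 23.2119)²/23.2119 = 0.9877
  (17 − 29.0847)²/29.0847 = 5.0212
χ² = 1.5084 + 0.3835 + 1.9494 + 3.8852 + 0.9877 + 5.0212 = 13.735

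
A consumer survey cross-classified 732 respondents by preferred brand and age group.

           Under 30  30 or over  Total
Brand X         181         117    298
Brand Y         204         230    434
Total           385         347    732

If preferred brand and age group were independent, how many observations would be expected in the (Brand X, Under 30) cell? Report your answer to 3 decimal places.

156.735

Row total (Brand X) = 298; column total (Under 30) = 385; grand total N = 732.
Expected count = (row total × column total) / N = 298 × 385 / 732 = 156.735.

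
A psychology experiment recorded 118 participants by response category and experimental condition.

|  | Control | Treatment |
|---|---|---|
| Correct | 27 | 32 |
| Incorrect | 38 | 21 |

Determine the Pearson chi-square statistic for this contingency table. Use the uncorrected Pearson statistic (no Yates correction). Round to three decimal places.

Row totals: 59, 59. Column totals: 65, 53. Grand total N = 118.
Expected counts (row total × column total / N):
  Correct, Control: 59×65/118 = 32.5000
  Correct, Treatment: 59×53/118 = 26.5000
  Incorrect, Control: 59×65/118 = 32.5000
  Incorrect, Treatment: 59×53/118 = 26.5000
Contributions (O − E)²/E:
  (27 − 32.5000)²/32.5000 = 0.9308
  (32 − 26.5000)²/26.5000 = 1.1415
  (38 − 32.5000)²/32.5000 = 0.9308
  (21 − 26.5000)²/26.5000 = 1.1415
χ² = 0.9308 + 1.1415 + 0.9308 + 1.1415 = 4.145

4.145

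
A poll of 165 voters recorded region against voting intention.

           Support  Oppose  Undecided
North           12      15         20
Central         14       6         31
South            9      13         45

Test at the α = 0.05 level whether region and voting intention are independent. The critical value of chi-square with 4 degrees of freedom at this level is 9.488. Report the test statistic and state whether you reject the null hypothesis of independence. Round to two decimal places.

11.12; reject H₀

Row totals: 47, 51, 67. Column totals: 35, 34, 96. Grand total N = 165.
Expected counts (row total × column total / N):
  North, Support: 47×35/165 = 9.970
  North, Oppose: 47×34/165 = 9.685
  North, Undecided: 47×96/165 = 27.345
  Central, Support: 51×35/165 = 10.818
  Central, Oppose: 51×34/165 = 10.509
  Central, Undecided: 51×96/165 = 29.673
  South, Support: 67×35/165 = 14.212
  South, Oppose: 67×34/165 = 13.806
  South, Undecided: 67×96/165 = 38.982
Contributions (O − E)²/E:
  (12 − 9.970)²/9.970 = 0.4133
  (15 − 9.685)²/9.685 = 2.9168
  (20 − 27.345)²/27.345 = 1.9729
  (14 − 10.818)²/10.818 = 0.9360
  (6 − 10.509)²/10.509 = 1.9346
  (31 − 29.673)²/29.673 = 0.0593
  (9 − 14.212)²/14.212 = 1.9114
  (13 − 13.806)²/13.806 = 0.0471
  (45 − 38.982)²/38.982 = 0.9291
χ² = 0.4133 + 2.9168 + 1.9729 + 0.9360 + 1.9346 + 0.0593 + 1.9114 + 0.0471 + 0.9291 = 11.12
df = (3−1)(3−1) = 4. Since 11.12 > 9.488, reject the null hypothesis of independence at α = 0.05.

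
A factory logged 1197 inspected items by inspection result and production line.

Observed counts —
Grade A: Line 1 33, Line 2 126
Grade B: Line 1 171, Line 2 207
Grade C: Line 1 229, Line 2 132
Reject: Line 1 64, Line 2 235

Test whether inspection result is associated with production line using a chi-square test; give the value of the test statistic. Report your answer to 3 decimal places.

151.618

Row totals: 159, 378, 361, 299. Column totals: 497, 700. Grand total N = 1197.
Expected counts (row total × column total / N):
  Grade A, Line 1: 159×497/1197 = 66.0175
  Grade A, Line 2: 159×700/1197 = 92.9825
  Grade B, Line 1: 378×497/1197 = 156.9474
  Grade B, Line 2: 378×700/1197 = 221.0526
  Grade C, Line 1: 361×497/1197 = 149.8889
  Grade C, Line 2: 361×700/1197 = 211.1111
  Reject, Line 1: 299×497/1197 = 124.1462
  Reject, Line 2: 299×700/1197 = 174.8538
Contributions (O − E)²/E:
  (33 − 66.0175)²/66.0175 = 16.5131
  (126 − 92.9825)²/92.9825 = 11.7243
  (171 − 156.9474)²/156.9474 = 1.2582
  (207 − 221.0526)²/221.0526 = 0.8933
  (229 − 149.8889)²/149.8889 = 41.7547
  (132 − 211.1111)²/211.1111 = 29.6458
  (64 − 124.1462)²/124.1462 = 29.1396
  (235 − 174.8538)²/174.8538 = 20.6891
χ² = 16.5131 + 11.7243 + 1.2582 + 0.8933 + 41.7547 + 29.6458 + 29.1396 + 20.6891 = 151.618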